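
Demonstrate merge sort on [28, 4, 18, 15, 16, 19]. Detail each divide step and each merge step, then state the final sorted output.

Merge sort trace:

Split: [28, 4, 18, 15, 16, 19] -> [28, 4, 18] and [15, 16, 19]
  Split: [28, 4, 18] -> [28] and [4, 18]
    Split: [4, 18] -> [4] and [18]
    Merge: [4] + [18] -> [4, 18]
  Merge: [28] + [4, 18] -> [4, 18, 28]
  Split: [15, 16, 19] -> [15] and [16, 19]
    Split: [16, 19] -> [16] and [19]
    Merge: [16] + [19] -> [16, 19]
  Merge: [15] + [16, 19] -> [15, 16, 19]
Merge: [4, 18, 28] + [15, 16, 19] -> [4, 15, 16, 18, 19, 28]

Final sorted array: [4, 15, 16, 18, 19, 28]

The merge sort proceeds by recursively splitting the array and merging sorted halves.
After all merges, the sorted array is [4, 15, 16, 18, 19, 28].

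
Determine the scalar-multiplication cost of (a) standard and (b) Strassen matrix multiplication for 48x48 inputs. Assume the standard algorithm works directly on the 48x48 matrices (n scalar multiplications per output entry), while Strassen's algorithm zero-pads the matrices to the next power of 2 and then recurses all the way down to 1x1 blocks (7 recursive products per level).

Matrix multiplication for 48x48 matrices:

Strassen's algorithm requires power-of-2 dimensions. Pad 48x48 to 64x64 (next power of 2).

Standard algorithm: 48^3 = 110592 multiplications
Strassen's algorithm: 7^(log2(64)) = 7^6 = 117649 multiplications
Difference: 110592 - 117649 = -7057 (Strassen uses MORE here due to padding overhead — for small or just-over-power-of-2 n, padding can outweigh the per-level savings)

Standard: 110592 multiplications (48^3). Strassen: 117649 multiplications (7^6, after padding to 64x64). Strassen reduces 8 recursive multiplications to 7 at each level.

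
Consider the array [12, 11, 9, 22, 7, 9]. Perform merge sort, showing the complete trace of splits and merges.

Merge sort trace:

Split: [12, 11, 9, 22, 7, 9] -> [12, 11, 9] and [22, 7, 9]
  Split: [12, 11, 9] -> [12] and [11, 9]
    Split: [11, 9] -> [11] and [9]
    Merge: [11] + [9] -> [9, 11]
  Merge: [12] + [9, 11] -> [9, 11, 12]
  Split: [22, 7, 9] -> [22] and [7, 9]
    Split: [7, 9] -> [7] and [9]
    Merge: [7] + [9] -> [7, 9]
  Merge: [22] + [7, 9] -> [7, 9, 22]
Merge: [9, 11, 12] + [7, 9, 22] -> [7, 9, 9, 11, 12, 22]

Final sorted array: [7, 9, 9, 11, 12, 22]

The merge sort proceeds by recursively splitting the array and merging sorted halves.
After all merges, the sorted array is [7, 9, 9, 11, 12, 22].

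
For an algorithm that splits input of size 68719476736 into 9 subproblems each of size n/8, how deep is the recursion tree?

For divide and conquer with division factor 8:

Problem sizes at each level:
Level 0: 68719476736
Level 1: 8589934592
Level 2: 1073741824
Level 3: 134217728
Level 4: 16777216
Level 5: 2097152
Level 6: 262144
Level 7: 32768
Level 8: 4096
Level 9: 512
Level 10: 64
Level 11: 8
Level 12: 1

The root is level 0 and the size-1 base case is level 12 (the tree spans levels 0 through 12, i.e. 13 levels counting the root), so the depth is the number of divisions: log_8(68719476736) = 12

The recursion tree depth is log_8(68719476736) = 12. At each level, the problem size is divided by 8, so it takes 12 divisions to reduce to a base case of size 1. The algorithm makes 9 recursive calls at each level.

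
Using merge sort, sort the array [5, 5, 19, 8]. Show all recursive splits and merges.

Merge sort trace:

Split: [5, 5, 19, 8] -> [5, 5] and [19, 8]
  Split: [5, 5] -> [5] and [5]
  Merge: [5] + [5] -> [5, 5]
  Split: [19, 8] -> [19] and [8]
  Merge: [19] + [8] -> [8, 19]
Merge: [5, 5] + [8, 19] -> [5, 5, 8, 19]

Final sorted array: [5, 5, 8, 19]

The merge sort proceeds by recursively splitting the array and merging sorted halves.
After all merges, the sorted array is [5, 5, 8, 19].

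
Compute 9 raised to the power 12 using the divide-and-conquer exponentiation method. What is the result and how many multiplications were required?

Computing 9^12 by squaring (build up from 9^1; each line after the first costs one multiplication):

9^1 = 9
9^2 = (9^1)^2 = 9^2 = 81
9^3 = 9 * 9^2 = 9 * 81 = 729
9^6 = (9^3)^2 = 729^2 = 531441
9^12 = (9^6)^2 = 531441^2 = 282429536481

Result: 282429536481
Multiplications needed: 4 (4 lines after 9^1)

9^12 = 282429536481. Using exponentiation by squaring, this requires 4 multiplications. The key idea: if the exponent is even, square the half-power; if odd, multiply by the base once.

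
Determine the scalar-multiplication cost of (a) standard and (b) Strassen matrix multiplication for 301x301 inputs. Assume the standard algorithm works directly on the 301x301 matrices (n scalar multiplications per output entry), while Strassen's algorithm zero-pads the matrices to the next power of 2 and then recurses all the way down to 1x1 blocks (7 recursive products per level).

Matrix multiplication for 301x301 matrices:

Strassen's algorithm requires power-of-2 dimensions. Pad 301x301 to 512x512 (next power of 2).

Standard algorithm: 301^3 = 27270901 multiplications
Strassen's algorithm: 7^(log2(512)) = 7^9 = 40353607 multiplications
Difference: 27270901 - 40353607 = -13082706 (Strassen uses MORE here due to padding overhead — for small or just-over-power-of-2 n, padding can outweigh the per-level savings)

Standard: 27270901 multiplications (301^3). Strassen: 40353607 multiplications (7^9, after padding to 512x512). Strassen reduces 8 recursive multiplications to 7 at each level.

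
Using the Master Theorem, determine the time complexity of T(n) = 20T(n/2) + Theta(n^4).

Master Theorem for T(n) = 20T(n/2) + O(n^4):

a = 20, b = 2, c = 4
log_b(a) = log_2(20) = 4.3219

Case 1: c = 4 < log_2(20) = 4.3219
T(n) = O(n^(log_2 20))

For T(n) = 20T(n/2) + O(n^4): log_2(20) = 4.3219. This is Case 1 of the Master Theorem (c < log_b(a), work dominated by leaves), giving O(n^(log_2 20)).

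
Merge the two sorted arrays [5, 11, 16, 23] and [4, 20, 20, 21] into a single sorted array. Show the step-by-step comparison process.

Merging process:

Compare 5 vs 4: take 4 from right. Merged: [4]
Compare 5 vs 20: take 5 from left. Merged: [4, 5]
Compare 11 vs 20: take 11 from left. Merged: [4, 5, 11]
Compare 16 vs 20: take 16 from left. Merged: [4, 5, 11, 16]
Compare 23 vs 20: take 20 from right. Merged: [4, 5, 11, 16, 20]
Compare 23 vs 20: take 20 from right. Merged: [4, 5, 11, 16, 20, 20]
Compare 23 vs 21: take 21 from right. Merged: [4, 5, 11, 16, 20, 20, 21]
Append remaining from left: [23]. Merged: [4, 5, 11, 16, 20, 20, 21, 23]

Final merged array: [4, 5, 11, 16, 20, 20, 21, 23]
Total comparisons: 7

The merged array is [4, 5, 11, 16, 20, 20, 21, 23], requiring 7 comparisons. The merge step runs in O(n) time where n is the total number of elements.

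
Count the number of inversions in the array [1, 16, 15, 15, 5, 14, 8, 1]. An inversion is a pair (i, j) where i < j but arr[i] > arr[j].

Finding inversions in [1, 16, 15, 15, 5, 14, 8, 1]:

(1, 2): arr[1]=16 > arr[2]=15
(1, 3): arr[1]=16 > arr[3]=15
(1, 4): arr[1]=16 > arr[4]=5
(1, 5): arr[1]=16 > arr[5]=14
(1, 6): arr[1]=16 > arr[6]=8
(1, 7): arr[1]=16 > arr[7]=1
(2, 4): arr[2]=15 > arr[4]=5
(2, 5): arr[2]=15 > arr[5]=14
(2, 6): arr[2]=15 > arr[6]=8
(2, 7): arr[2]=15 > arr[7]=1
(3, 4): arr[3]=15 > arr[4]=5
(3, 5): arr[3]=15 > arr[5]=14
(3, 6): arr[3]=15 > arr[6]=8
(3, 7): arr[3]=15 > arr[7]=1
(4, 7): arr[4]=5 > arr[7]=1
(5, 6): arr[5]=14 > arr[6]=8
(5, 7): arr[5]=14 > arr[7]=1
(6, 7): arr[6]=8 > arr[7]=1

Total inversions: 18

The array has 18 inversion(s): (1,2), (1,3), (1,4), (1,5), (1,6), (1,7), (2,4), (2,5), (2,6), (2,7), (3,4), (3,5), (3,6), (3,7), (4,7), (5,6), (5,7), (6,7). Each pair (i,j) satisfies i < j and arr[i] > arr[j].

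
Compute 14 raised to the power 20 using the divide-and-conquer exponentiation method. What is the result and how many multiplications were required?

Computing 14^20 by squaring (build up from 14^1; each line after the first costs one multiplication):

14^1 = 14
14^2 = (14^1)^2 = 14^2 = 196
14^4 = (14^2)^2 = 196^2 = 38416
14^5 = 14 * 14^4 = 14 * 38416 = 537824
14^10 = (14^5)^2 = 537824^2 = 289254654976
14^20 = (14^10)^2 = 289254654976^2 = 83668255425284801560576

Result: 83668255425284801560576
Multiplications needed: 5 (5 lines after 14^1)

14^20 = 83668255425284801560576. Using exponentiation by squaring, this requires 5 multiplications. The key idea: if the exponent is even, square the half-power; if odd, multiply by the base once.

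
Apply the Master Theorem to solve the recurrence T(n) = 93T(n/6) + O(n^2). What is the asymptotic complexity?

Master Theorem for T(n) = 93T(n/6) + O(n^2):

a = 93, b = 6, c = 2
log_b(a) = log_6(93) = 2.5297

Case 1: c = 2 < log_6(93) = 2.5297
T(n) = O(n^(log_6 93))

For T(n) = 93T(n/6) + O(n^2): log_6(93) = 2.5297. This is Case 1 of the Master Theorem (c < log_b(a), work dominated by leaves), giving O(n^(log_6 93)).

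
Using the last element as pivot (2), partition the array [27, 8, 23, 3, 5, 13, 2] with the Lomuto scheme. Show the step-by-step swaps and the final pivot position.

Lomuto partition with pivot = 2:

Initial array: [27, 8, 23, 3, 5, 13, 2]

arr[0]=27 > 2: no swap
arr[1]=8 > 2: no swap
arr[2]=23 > 2: no swap
arr[3]=3 > 2: no swap
arr[4]=5 > 2: no swap
arr[5]=13 > 2: no swap

Place pivot at position 0: [2, 8, 23, 3, 5, 13, 27]
Pivot position: 0

After partitioning with pivot 2, the array becomes [2, 8, 23, 3, 5, 13, 27]. The pivot is placed at index 0. All elements to the left of the pivot are <= 2, and all elements to the right are > 2.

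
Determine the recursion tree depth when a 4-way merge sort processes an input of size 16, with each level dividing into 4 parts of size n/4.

For divide and conquer with division factor 4:

Problem sizes at each level:
Level 0: 16
Level 1: 4
Level 2: 1

The root is level 0 and the size-1 base case is level 2 (the tree spans levels 0 through 2, i.e. 3 levels counting the root), so the depth is the number of divisions: log_4(16) = 2

The recursion tree depth is log_4(16) = 2. At each level, the problem size is divided by 4, so it takes 2 divisions to reduce to a base case of size 1. The algorithm makes 4 recursive calls at each level.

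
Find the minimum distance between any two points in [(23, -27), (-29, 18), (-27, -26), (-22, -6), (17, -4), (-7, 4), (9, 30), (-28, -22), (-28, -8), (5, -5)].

Computing all pairwise distances among 10 points:

d((23, -27), (-29, 18)) = 68.7677
d((23, -27), (-27, -26)) = 50.01
d((23, -27), (-22, -6)) = 49.6588
d((23, -27), (17, -4)) = 23.7697
d((23, -27), (-7, 4)) = 43.1393
d((23, -27), (9, 30)) = 58.6941
d((23, -27), (-28, -22)) = 51.2445
d((23, -27), (-28, -8)) = 54.4243
d((23, -27), (5, -5)) = 28.4253
d((-29, 18), (-27, -26)) = 44.0454
d((-29, 18), (-22, -6)) = 25.0
d((-29, 18), (17, -4)) = 50.9902
d((-29, 18), (-7, 4)) = 26.0768
d((-29, 18), (9, 30)) = 39.8497
d((-29, 18), (-28, -22)) = 40.0125
d((-29, 18), (-28, -8)) = 26.0192
d((-29, 18), (5, -5)) = 41.0488
d((-27, -26), (-22, -6)) = 20.6155
d((-27, -26), (17, -4)) = 49.1935
d((-27, -26), (-7, 4)) = 36.0555
d((-27, -26), (9, 30)) = 66.5733
d((-27, -26), (-28, -22)) = 4.1231 <-- minimum
d((-27, -26), (-28, -8)) = 18.0278
d((-27, -26), (5, -5)) = 38.2753
d((-22, -6), (17, -4)) = 39.0512
d((-22, -6), (-7, 4)) = 18.0278
d((-22, -6), (9, 30)) = 47.5079
d((-22, -6), (-28, -22)) = 17.088
d((-22, -6), (-28, -8)) = 6.3246
d((-22, -6), (5, -5)) = 27.0185
d((17, -4), (-7, 4)) = 25.2982
d((17, -4), (9, 30)) = 34.9285
d((17, -4), (-28, -22)) = 48.4665
d((17, -4), (-28, -8)) = 45.1774
d((17, -4), (5, -5)) = 12.0416
d((-7, 4), (9, 30)) = 30.5287
d((-7, 4), (-28, -22)) = 33.4215
d((-7, 4), (-28, -8)) = 24.1868
d((-7, 4), (5, -5)) = 15.0
d((9, 30), (-28, -22)) = 63.8201
d((9, 30), (-28, -8)) = 53.0377
d((9, 30), (5, -5)) = 35.2278
d((-28, -22), (-28, -8)) = 14.0
d((-28, -22), (5, -5)) = 37.1214
d((-28, -8), (5, -5)) = 33.1361

Closest pair: (-27, -26) and (-28, -22) with distance 4.1231

The closest pair is (-27, -26) and (-28, -22) with Euclidean distance 4.1231. For 10 points, brute-force pairwise comparison is shown above. For large n, the divide-and-conquer algorithm (sort by x, recurse on halves, check the dividing strip) achieves O(n log n).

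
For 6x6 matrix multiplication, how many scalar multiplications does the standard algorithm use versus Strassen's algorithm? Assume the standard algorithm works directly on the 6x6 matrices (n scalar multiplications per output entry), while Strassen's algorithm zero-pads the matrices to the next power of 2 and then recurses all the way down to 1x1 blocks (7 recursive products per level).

Matrix multiplication for 6x6 matrices:

Strassen's algorithm requires power-of-2 dimensions. Pad 6x6 to 8x8 (next power of 2).

Standard algorithm: 6^3 = 216 multiplications
Strassen's algorithm: 7^(log2(8)) = 7^3 = 343 multiplications
Difference: 216 - 343 = -127 (Strassen uses MORE here due to padding overhead — for small or just-over-power-of-2 n, padding can outweigh the per-level savings)

Standard: 216 multiplications (6^3). Strassen: 343 multiplications (7^3, after padding to 8x8). Strassen reduces 8 recursive multiplications to 7 at each level.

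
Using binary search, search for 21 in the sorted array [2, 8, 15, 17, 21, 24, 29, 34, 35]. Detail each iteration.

Binary search for 21 in [2, 8, 15, 17, 21, 24, 29, 34, 35]:

lo=0, hi=8, mid=4, arr[mid]=21 -> Found target at index 4!

Binary search finds 21 at index 4 after 1 comparisons. The search repeatedly halves the search space by comparing with the middle element.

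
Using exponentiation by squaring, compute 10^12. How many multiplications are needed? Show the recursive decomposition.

Computing 10^12 by squaring (build up from 10^1; each line after the first costs one multiplication):

10^1 = 10
10^2 = (10^1)^2 = 10^2 = 100
10^3 = 10 * 10^2 = 10 * 100 = 1000
10^6 = (10^3)^2 = 1000^2 = 1000000
10^12 = (10^6)^2 = 1000000^2 = 1000000000000

Result: 1000000000000
Multiplications needed: 4 (4 lines after 10^1)

10^12 = 1000000000000. Using exponentiation by squaring, this requires 4 multiplications. The key idea: if the exponent is even, square the half-power; if odd, multiply by the base once.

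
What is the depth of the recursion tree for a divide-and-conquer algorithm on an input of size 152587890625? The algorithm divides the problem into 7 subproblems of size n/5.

For divide and conquer with division factor 5:

Problem sizes at each level:
Level 0: 152587890625
Level 1: 30517578125
Level 2: 6103515625
Level 3: 1220703125
Level 4: 244140625
Level 5: 48828125
Level 6: 9765625
Level 7: 1953125
Level 8: 390625
Level 9: 78125
Level 10: 15625
Level 11: 3125
Level 12: 625
Level 13: 125
Level 14: 25
Level 15: 5
Level 16: 1

The root is level 0 and the size-1 base case is level 16 (the tree spans levels 0 through 16, i.e. 17 levels counting the root), so the depth is the number of divisions: log_5(152587890625) = 16

The recursion tree depth is log_5(152587890625) = 16. At each level, the problem size is divided by 5, so it takes 16 divisions to reduce to a base case of size 1. The algorithm makes 7 recursive calls at each level.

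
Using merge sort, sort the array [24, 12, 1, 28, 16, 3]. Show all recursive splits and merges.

Merge sort trace:

Split: [24, 12, 1, 28, 16, 3] -> [24, 12, 1] and [28, 16, 3]
  Split: [24, 12, 1] -> [24] and [12, 1]
    Split: [12, 1] -> [12] and [1]
    Merge: [12] + [1] -> [1, 12]
  Merge: [24] + [1, 12] -> [1, 12, 24]
  Split: [28, 16, 3] -> [28] and [16, 3]
    Split: [16, 3] -> [16] and [3]
    Merge: [16] + [3] -> [3, 16]
  Merge: [28] + [3, 16] -> [3, 16, 28]
Merge: [1, 12, 24] + [3, 16, 28] -> [1, 3, 12, 16, 24, 28]

Final sorted array: [1, 3, 12, 16, 24, 28]

The merge sort proceeds by recursively splitting the array and merging sorted halves.
After all merges, the sorted array is [1, 3, 12, 16, 24, 28].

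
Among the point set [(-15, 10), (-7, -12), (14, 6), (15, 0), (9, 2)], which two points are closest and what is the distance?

Computing all pairwise distances among 5 points:

d((-15, 10), (-7, -12)) = 23.4094
d((-15, 10), (14, 6)) = 29.2746
d((-15, 10), (15, 0)) = 31.6228
d((-15, 10), (9, 2)) = 25.2982
d((-7, -12), (14, 6)) = 27.6586
d((-7, -12), (15, 0)) = 25.0599
d((-7, -12), (9, 2)) = 21.2603
d((14, 6), (15, 0)) = 6.0828 <-- minimum
d((14, 6), (9, 2)) = 6.4031
d((15, 0), (9, 2)) = 6.3246

Closest pair: (14, 6) and (15, 0) with distance 6.0828

The closest pair is (14, 6) and (15, 0) with Euclidean distance 6.0828. For 5 points, brute-force pairwise comparison is shown above. For large n, the divide-and-conquer algorithm (sort by x, recurse on halves, check the dividing strip) achieves O(n log n).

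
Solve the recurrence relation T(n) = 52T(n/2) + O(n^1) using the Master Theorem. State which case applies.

Master Theorem for T(n) = 52T(n/2) + O(n^1):

a = 52, b = 2, c = 1
log_b(a) = log_2(52) = 5.7004

Case 1: c = 1 < log_2(52) = 5.7004
T(n) = O(n^(log_2 52))

For T(n) = 52T(n/2) + O(n^1): log_2(52) = 5.7004. This is Case 1 of the Master Theorem (c < log_b(a), work dominated by leaves), giving O(n^(log_2 52)).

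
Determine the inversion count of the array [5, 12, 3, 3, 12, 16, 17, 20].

Finding inversions in [5, 12, 3, 3, 12, 16, 17, 20]:

(0, 2): arr[0]=5 > arr[2]=3
(0, 3): arr[0]=5 > arr[3]=3
(1, 2): arr[1]=12 > arr[2]=3
(1, 3): arr[1]=12 > arr[3]=3

Total inversions: 4

The array has 4 inversion(s): (0,2), (0,3), (1,2), (1,3). Each pair (i,j) satisfies i < j and arr[i] > arr[j].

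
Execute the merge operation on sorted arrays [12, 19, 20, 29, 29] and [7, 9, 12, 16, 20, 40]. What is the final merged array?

Merging process:

Compare 12 vs 7: take 7 from right. Merged: [7]
Compare 12 vs 9: take 9 from right. Merged: [7, 9]
Compare 12 vs 12: take 12 from left. Merged: [7, 9, 12]
Compare 19 vs 12: take 12 from right. Merged: [7, 9, 12, 12]
Compare 19 vs 16: take 16 from right. Merged: [7, 9, 12, 12, 16]
Compare 19 vs 20: take 19 from left. Merged: [7, 9, 12, 12, 16, 19]
Compare 20 vs 20: take 20 from left. Merged: [7, 9, 12, 12, 16, 19, 20]
Compare 29 vs 20: take 20 from right. Merged: [7, 9, 12, 12, 16, 19, 20, 20]
Compare 29 vs 40: take 29 from left. Merged: [7, 9, 12, 12, 16, 19, 20, 20, 29]
Compare 29 vs 40: take 29 from left. Merged: [7, 9, 12, 12, 16, 19, 20, 20, 29, 29]
Append remaining from right: [40]. Merged: [7, 9, 12, 12, 16, 19, 20, 20, 29, 29, 40]

Final merged array: [7, 9, 12, 12, 16, 19, 20, 20, 29, 29, 40]
Total comparisons: 10

The merged array is [7, 9, 12, 12, 16, 19, 20, 20, 29, 29, 40], requiring 10 comparisons. The merge step runs in O(n) time where n is the total number of elements.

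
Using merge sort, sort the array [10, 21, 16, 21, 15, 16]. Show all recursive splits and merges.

Merge sort trace:

Split: [10, 21, 16, 21, 15, 16] -> [10, 21, 16] and [21, 15, 16]
  Split: [10, 21, 16] -> [10] and [21, 16]
    Split: [21, 16] -> [21] and [16]
    Merge: [21] + [16] -> [16, 21]
  Merge: [10] + [16, 21] -> [10, 16, 21]
  Split: [21, 15, 16] -> [21] and [15, 16]
    Split: [15, 16] -> [15] and [16]
    Merge: [15] + [16] -> [15, 16]
  Merge: [21] + [15, 16] -> [15, 16, 21]
Merge: [10, 16, 21] + [15, 16, 21] -> [10, 15, 16, 16, 21, 21]

Final sorted array: [10, 15, 16, 16, 21, 21]

The merge sort proceeds by recursively splitting the array and merging sorted halves.
After all merges, the sorted array is [10, 15, 16, 16, 21, 21].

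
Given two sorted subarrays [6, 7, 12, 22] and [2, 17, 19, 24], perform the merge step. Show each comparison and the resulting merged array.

Merging process:

Compare 6 vs 2: take 2 from right. Merged: [2]
Compare 6 vs 17: take 6 from left. Merged: [2, 6]
Compare 7 vs 17: take 7 from left. Merged: [2, 6, 7]
Compare 12 vs 17: take 12 from left. Merged: [2, 6, 7, 12]
Compare 22 vs 17: take 17 from right. Merged: [2, 6, 7, 12, 17]
Compare 22 vs 19: take 19 from right. Merged: [2, 6, 7, 12, 17, 19]
Compare 22 vs 24: take 22 from left. Merged: [2, 6, 7, 12, 17, 19, 22]
Append remaining from right: [24]. Merged: [2, 6, 7, 12, 17, 19, 22, 24]

Final merged array: [2, 6, 7, 12, 17, 19, 22, 24]
Total comparisons: 7

The merged array is [2, 6, 7, 12, 17, 19, 22, 24], requiring 7 comparisons. The merge step runs in O(n) time where n is the total number of elements.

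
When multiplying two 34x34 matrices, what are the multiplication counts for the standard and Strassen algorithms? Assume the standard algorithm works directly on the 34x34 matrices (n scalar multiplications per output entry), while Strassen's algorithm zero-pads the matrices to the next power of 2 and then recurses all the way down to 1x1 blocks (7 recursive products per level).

Matrix multiplication for 34x34 matrices:

Strassen's algorithm requires power-of-2 dimensions. Pad 34x34 to 64x64 (next power of 2).

Standard algorithm: 34^3 = 39304 multiplications
Strassen's algorithm: 7^(log2(64)) = 7^6 = 117649 multiplications
Difference: 39304 - 117649 = -78345 (Strassen uses MORE here due to padding overhead — for small or just-over-power-of-2 n, padding can outweigh the per-level savings)

Standard: 39304 multiplications (34^3). Strassen: 117649 multiplications (7^6, after padding to 64x64). Strassen reduces 8 recursive multiplications to 7 at each level.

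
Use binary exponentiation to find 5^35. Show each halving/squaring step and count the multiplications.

Computing 5^35 by squaring (build up from 5^1; each line after the first costs one multiplication):

5^1 = 5
5^2 = (5^1)^2 = 5^2 = 25
5^4 = (5^2)^2 = 25^2 = 625
5^8 = (5^4)^2 = 625^2 = 390625
5^16 = (5^8)^2 = 390625^2 = 152587890625
5^17 = 5 * 5^16 = 5 * 152587890625 = 762939453125
5^34 = (5^17)^2 = 762939453125^2 = 582076609134674072265625
5^35 = 5 * 5^34 = 5 * 582076609134674072265625 = 2910383045673370361328125

Result: 2910383045673370361328125
Multiplications needed: 7 (7 lines after 5^1)

5^35 = 2910383045673370361328125. Using exponentiation by squaring, this requires 7 multiplications. The key idea: if the exponent is even, square the half-power; if odd, multiply by the base once.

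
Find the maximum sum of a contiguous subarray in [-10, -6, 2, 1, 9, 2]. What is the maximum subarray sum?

Using Kadane's algorithm on [-10, -6, 2, 1, 9, 2]:

Scanning through the array:
Position 1 (value -6): max_ending_here = -6, max_so_far = -6
Position 2 (value 2): max_ending_here = 2, max_so_far = 2
Position 3 (value 1): max_ending_here = 3, max_so_far = 3
Position 4 (value 9): max_ending_here = 12, max_so_far = 12
Position 5 (value 2): max_ending_here = 14, max_so_far = 14

Maximum subarray: [2, 1, 9, 2]
Maximum sum: 14

The maximum subarray is [2, 1, 9, 2] with sum 14. This subarray runs from index 2 to index 5.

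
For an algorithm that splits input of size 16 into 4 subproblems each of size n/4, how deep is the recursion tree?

For divide and conquer with division factor 4:

Problem sizes at each level:
Level 0: 16
Level 1: 4
Level 2: 1

The root is level 0 and the size-1 base case is level 2 (the tree spans levels 0 through 2, i.e. 3 levels counting the root), so the depth is the number of divisions: log_4(16) = 2

The recursion tree depth is log_4(16) = 2. At each level, the problem size is divided by 4, so it takes 2 divisions to reduce to a base case of size 1. The algorithm makes 4 recursive calls at each level.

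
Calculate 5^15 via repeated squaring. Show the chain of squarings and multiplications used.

Computing 5^15 by squaring (build up from 5^1; each line after the first costs one multiplication):

5^1 = 5
5^2 = (5^1)^2 = 5^2 = 25
5^3 = 5 * 5^2 = 5 * 25 = 125
5^6 = (5^3)^2 = 125^2 = 15625
5^7 = 5 * 5^6 = 5 * 15625 = 78125
5^14 = (5^7)^2 = 78125^2 = 6103515625
5^15 = 5 * 5^14 = 5 * 6103515625 = 30517578125

Result: 30517578125
Multiplications needed: 6 (6 lines after 5^1)

5^15 = 30517578125. Using exponentiation by squaring, this requires 6 multiplications. The key idea: if the exponent is even, square the half-power; if odd, multiply by the base once.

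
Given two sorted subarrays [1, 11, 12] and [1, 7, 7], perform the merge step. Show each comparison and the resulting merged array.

Merging process:

Compare 1 vs 1: take 1 from left. Merged: [1]
Compare 11 vs 1: take 1 from right. Merged: [1, 1]
Compare 11 vs 7: take 7 from right. Merged: [1, 1, 7]
Compare 11 vs 7: take 7 from right. Merged: [1, 1, 7, 7]
Append remaining from left: [11, 12]. Merged: [1, 1, 7, 7, 11, 12]

Final merged array: [1, 1, 7, 7, 11, 12]
Total comparisons: 4

The merged array is [1, 1, 7, 7, 11, 12], requiring 4 comparisons. The merge step runs in O(n) time where n is the total number of elements.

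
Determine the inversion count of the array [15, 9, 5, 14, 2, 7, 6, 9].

Finding inversions in [15, 9, 5, 14, 2, 7, 6, 9]:

(0, 1): arr[0]=15 > arr[1]=9
(0, 2): arr[0]=15 > arr[2]=5
(0, 3): arr[0]=15 > arr[3]=14
(0, 4): arr[0]=15 > arr[4]=2
(0, 5): arr[0]=15 > arr[5]=7
(0, 6): arr[0]=15 > arr[6]=6
(0, 7): arr[0]=15 > arr[7]=9
(1, 2): arr[1]=9 > arr[2]=5
(1, 4): arr[1]=9 > arr[4]=2
(1, 5): arr[1]=9 > arr[5]=7
(1, 6): arr[1]=9 > arr[6]=6
(2, 4): arr[2]=5 > arr[4]=2
(3, 4): arr[3]=14 > arr[4]=2
(3, 5): arr[3]=14 > arr[5]=7
(3, 6): arr[3]=14 > arr[6]=6
(3, 7): arr[3]=14 > arr[7]=9
(5, 6): arr[5]=7 > arr[6]=6

Total inversions: 17

The array has 17 inversion(s): (0,1), (0,2), (0,3), (0,4), (0,5), (0,6), (0,7), (1,2), (1,4), (1,5), (1,6), (2,4), (3,4), (3,5), (3,6), (3,7), (5,6). Each pair (i,j) satisfies i < j and arr[i] > arr[j].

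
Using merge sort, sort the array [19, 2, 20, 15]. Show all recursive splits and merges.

Merge sort trace:

Split: [19, 2, 20, 15] -> [19, 2] and [20, 15]
  Split: [19, 2] -> [19] and [2]
  Merge: [19] + [2] -> [2, 19]
  Split: [20, 15] -> [20] and [15]
  Merge: [20] + [15] -> [15, 20]
Merge: [2, 19] + [15, 20] -> [2, 15, 19, 20]

Final sorted array: [2, 15, 19, 20]

The merge sort proceeds by recursively splitting the array and merging sorted halves.
After all merges, the sorted array is [2, 15, 19, 20].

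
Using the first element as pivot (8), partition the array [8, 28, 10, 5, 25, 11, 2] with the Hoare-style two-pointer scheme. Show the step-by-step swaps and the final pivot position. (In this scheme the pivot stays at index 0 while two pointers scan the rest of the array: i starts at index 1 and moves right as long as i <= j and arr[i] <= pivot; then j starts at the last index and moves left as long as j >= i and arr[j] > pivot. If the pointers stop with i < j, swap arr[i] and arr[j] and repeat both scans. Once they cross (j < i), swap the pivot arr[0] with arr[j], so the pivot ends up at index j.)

Hoare-style two-pointer partition with pivot = 8:

Initial array: [8, 28, 10, 5, 25, 11, 2]

Pointers start at i = 1, j = 6.
i stops at index 1 (arr[1]=28 > 8), j stops at index 6 (arr[6]=2 <= 8): swap arr[1] and arr[6], array becomes [8, 2, 10, 5, 25, 11, 28]
i stops at index 2 (arr[2]=10 > 8), j stops at index 3 (arr[3]=5 <= 8): swap arr[2] and arr[3], array becomes [8, 2, 5, 10, 25, 11, 28]
i ends at 3, j ends at 2: the pointers have crossed (j < i), so scanning stops.

Swap pivot arr[0] with arr[2] to place pivot at position 2: [5, 2, 8, 10, 25, 11, 28]
Pivot position: 2

After partitioning with pivot 8, the array becomes [5, 2, 8, 10, 25, 11, 28]. The pivot is placed at index 2. All elements to the left of the pivot are <= 8, and all elements to the right are > 8.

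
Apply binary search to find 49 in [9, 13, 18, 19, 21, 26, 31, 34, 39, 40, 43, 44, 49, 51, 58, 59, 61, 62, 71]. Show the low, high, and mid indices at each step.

Binary search for 49 in [9, 13, 18, 19, 21, 26, 31, 34, 39, 40, 43, 44, 49, 51, 58, 59, 61, 62, 71]:

lo=0, hi=18, mid=9, arr[mid]=40 -> 40 < 49, search right half
lo=10, hi=18, mid=14, arr[mid]=58 -> 58 > 49, search left half
lo=10, hi=13, mid=11, arr[mid]=44 -> 44 < 49, search right half
lo=12, hi=13, mid=12, arr[mid]=49 -> Found target at index 12!

Binary search finds 49 at index 12 after 4 comparisons. The search repeatedly halves the search space by comparing with the middle element.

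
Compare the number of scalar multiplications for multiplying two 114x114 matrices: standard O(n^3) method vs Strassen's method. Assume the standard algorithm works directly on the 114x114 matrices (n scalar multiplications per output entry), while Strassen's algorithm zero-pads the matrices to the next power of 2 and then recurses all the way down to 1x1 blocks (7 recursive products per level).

Matrix multiplication for 114x114 matrices:

Strassen's algorithm requires power-of-2 dimensions. Pad 114x114 to 128x128 (next power of 2).

Standard algorithm: 114^3 = 1481544 multiplications
Strassen's algorithm: 7^(log2(128)) = 7^7 = 823543 multiplications
Savings: 1481544 - 823543 = 658001 multiplications

Standard: 1481544 multiplications (114^3). Strassen: 823543 multiplications (7^7, after padding to 128x128). Strassen reduces 8 recursive multiplications to 7 at each level.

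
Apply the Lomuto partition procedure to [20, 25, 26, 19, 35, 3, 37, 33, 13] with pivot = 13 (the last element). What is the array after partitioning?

Lomuto partition with pivot = 13:

Initial array: [20, 25, 26, 19, 35, 3, 37, 33, 13]

arr[0]=20 > 13: no swap
arr[1]=25 > 13: no swap
arr[2]=26 > 13: no swap
arr[3]=19 > 13: no swap
arr[4]=35 > 13: no swap
arr[5]=3 <= 13: swap with position 0, array becomes [3, 25, 26, 19, 35, 20, 37, 33, 13]
arr[6]=37 > 13: no swap
arr[7]=33 > 13: no swap

Place pivot at position 1: [3, 13, 26, 19, 35, 20, 37, 33, 25]
Pivot position: 1

After partitioning with pivot 13, the array becomes [3, 13, 26, 19, 35, 20, 37, 33, 25]. The pivot is placed at index 1. All elements to the left of the pivot are <= 13, and all elements to the right are > 13.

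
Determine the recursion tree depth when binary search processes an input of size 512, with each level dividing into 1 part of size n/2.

For divide and conquer with division factor 2:

Problem sizes at each level:
Level 0: 512
Level 1: 256
Level 2: 128
Level 3: 64
Level 4: 32
Level 5: 16
Level 6: 8
Level 7: 4
Level 8: 2
Level 9: 1

The root is level 0 and the size-1 base case is level 9 (the tree spans levels 0 through 9, i.e. 10 levels counting the root), so the depth is the number of divisions: log_2(512) = 9

The recursion tree depth is log_2(512) = 9. At each level, the problem size is divided by 2, so it takes 9 divisions to reduce to a base case of size 1. The algorithm makes 1 recursive call at each level.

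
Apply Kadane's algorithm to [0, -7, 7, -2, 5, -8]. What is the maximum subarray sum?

Using Kadane's algorithm on [0, -7, 7, -2, 5, -8]:

Scanning through the array:
Position 1 (value -7): max_ending_here = -7, max_so_far = 0
Position 2 (value 7): max_ending_here = 7, max_so_far = 7
Position 3 (value -2): max_ending_here = 5, max_so_far = 7
Position 4 (value 5): max_ending_here = 10, max_so_far = 10
Position 5 (value -8): max_ending_here = 2, max_so_far = 10

Maximum subarray: [7, -2, 5]
Maximum sum: 10

The maximum subarray is [7, -2, 5] with sum 10. This subarray runs from index 2 to index 4.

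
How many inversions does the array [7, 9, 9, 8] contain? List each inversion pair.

Finding inversions in [7, 9, 9, 8]:

(1, 3): arr[1]=9 > arr[3]=8
(2, 3): arr[2]=9 > arr[3]=8

Total inversions: 2

The array has 2 inversion(s): (1,3), (2,3). Each pair (i,j) satisfies i < j and arr[i] > arr[j].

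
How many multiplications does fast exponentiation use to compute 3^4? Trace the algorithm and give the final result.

Computing 3^4 by squaring (build up from 3^1; each line after the first costs one multiplication):

3^1 = 3
3^2 = (3^1)^2 = 3^2 = 9
3^4 = (3^2)^2 = 9^2 = 81

Result: 81
Multiplications needed: 2 (2 lines after 3^1)

3^4 = 81. Using exponentiation by squaring, this requires 2 multiplications. The key idea: if the exponent is even, square the half-power; if odd, multiply by the base once.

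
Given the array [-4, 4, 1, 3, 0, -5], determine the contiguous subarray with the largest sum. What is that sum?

Using Kadane's algorithm on [-4, 4, 1, 3, 0, -5]:

Scanning through the array:
Position 1 (value 4): max_ending_here = 4, max_so_far = 4
Position 2 (value 1): max_ending_here = 5, max_so_far = 5
Position 3 (value 3): max_ending_here = 8, max_so_far = 8
Position 4 (value 0): max_ending_here = 8, max_so_far = 8
Position 5 (value -5): max_ending_here = 3, max_so_far = 8

Maximum subarray: [4, 1, 3]
Maximum sum: 8

The maximum subarray is [4, 1, 3] with sum 8. This subarray runs from index 1 to index 3.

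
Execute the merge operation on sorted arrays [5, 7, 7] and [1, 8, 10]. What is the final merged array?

Merging process:

Compare 5 vs 1: take 1 from right. Merged: [1]
Compare 5 vs 8: take 5 from left. Merged: [1, 5]
Compare 7 vs 8: take 7 from left. Merged: [1, 5, 7]
Compare 7 vs 8: take 7 from left. Merged: [1, 5, 7, 7]
Append remaining from right: [8, 10]. Merged: [1, 5, 7, 7, 8, 10]

Final merged array: [1, 5, 7, 7, 8, 10]
Total comparisons: 4

The merged array is [1, 5, 7, 7, 8, 10], requiring 4 comparisons. The merge step runs in O(n) time where n is the total number of elements.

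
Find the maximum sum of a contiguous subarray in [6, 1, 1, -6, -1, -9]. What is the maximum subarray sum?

Using Kadane's algorithm on [6, 1, 1, -6, -1, -9]:

Scanning through the array:
Position 1 (value 1): max_ending_here = 7, max_so_far = 7
Position 2 (value 1): max_ending_here = 8, max_so_far = 8
Position 3 (value -6): max_ending_here = 2, max_so_far = 8
Position 4 (value -1): max_ending_here = 1, max_so_far = 8
Position 5 (value -9): max_ending_here = -8, max_so_far = 8

Maximum subarray: [6, 1, 1]
Maximum sum: 8

The maximum subarray is [6, 1, 1] with sum 8. This subarray runs from index 0 to index 2.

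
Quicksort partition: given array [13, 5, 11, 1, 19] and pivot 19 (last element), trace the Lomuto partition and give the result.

Lomuto partition with pivot = 19:

Initial array: [13, 5, 11, 1, 19]

arr[0]=13 <= 19: swap with position 0, array becomes [13, 5, 11, 1, 19]
arr[1]=5 <= 19: swap with position 1, array becomes [13, 5, 11, 1, 19]
arr[2]=11 <= 19: swap with position 2, array becomes [13, 5, 11, 1, 19]
arr[3]=1 <= 19: swap with position 3, array becomes [13, 5, 11, 1, 19]

Place pivot at position 4: [13, 5, 11, 1, 19]
Pivot position: 4

After partitioning with pivot 19, the array becomes [13, 5, 11, 1, 19]. The pivot is placed at index 4. All elements to the left of the pivot are <= 19, and all elements to the right are > 19.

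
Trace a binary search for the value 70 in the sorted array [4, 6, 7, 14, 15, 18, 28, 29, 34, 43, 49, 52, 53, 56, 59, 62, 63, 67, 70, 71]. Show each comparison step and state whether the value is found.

Binary search for 70 in [4, 6, 7, 14, 15, 18, 28, 29, 34, 43, 49, 52, 53, 56, 59, 62, 63, 67, 70, 71]:

lo=0, hi=19, mid=9, arr[mid]=43 -> 43 < 70, search right half
lo=10, hi=19, mid=14, arr[mid]=59 -> 59 < 70, search right half
lo=15, hi=19, mid=17, arr[mid]=67 -> 67 < 70, search right half
lo=18, hi=19, mid=18, arr[mid]=70 -> Found target at index 18!

Binary search finds 70 at index 18 after 4 comparisons. The search repeatedly halves the search space by comparing with the middle element.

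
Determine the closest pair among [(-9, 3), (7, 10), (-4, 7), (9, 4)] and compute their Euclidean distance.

Computing all pairwise distances among 4 points:

d((-9, 3), (7, 10)) = 17.4642
d((-9, 3), (-4, 7)) = 6.4031
d((-9, 3), (9, 4)) = 18.0278
d((7, 10), (-4, 7)) = 11.4018
d((7, 10), (9, 4)) = 6.3246 <-- minimum
d((-4, 7), (9, 4)) = 13.3417

Closest pair: (7, 10) and (9, 4) with distance 6.3246

The closest pair is (7, 10) and (9, 4) with Euclidean distance 6.3246. For 4 points, brute-force pairwise comparison is shown above. For large n, the divide-and-conquer algorithm (sort by x, recurse on halves, check the dividing strip) achieves O(n log n).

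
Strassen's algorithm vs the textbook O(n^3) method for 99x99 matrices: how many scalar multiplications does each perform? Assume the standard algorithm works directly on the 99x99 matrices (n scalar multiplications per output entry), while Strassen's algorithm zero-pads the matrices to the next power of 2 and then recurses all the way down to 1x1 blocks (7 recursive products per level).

Matrix multiplication for 99x99 matrices:

Strassen's algorithm requires power-of-2 dimensions. Pad 99x99 to 128x128 (next power of 2).

Standard algorithm: 99^3 = 970299 multiplications
Strassen's algorithm: 7^(log2(128)) = 7^7 = 823543 multiplications
Savings: 970299 - 823543 = 146756 multiplications

Standard: 970299 multiplications (99^3). Strassen: 823543 multiplications (7^7, after padding to 128x128). Strassen reduces 8 recursive multiplications to 7 at each level.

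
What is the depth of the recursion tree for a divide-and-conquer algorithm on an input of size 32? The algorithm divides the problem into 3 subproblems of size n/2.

For divide and conquer with division factor 2:

Problem sizes at each level:
Level 0: 32
Level 1: 16
Level 2: 8
Level 3: 4
Level 4: 2
Level 5: 1

The root is level 0 and the size-1 base case is level 5 (the tree spans levels 0 through 5, i.e. 6 levels counting the root), so the depth is the number of divisions: log_2(32) = 5

The recursion tree depth is log_2(32) = 5. At each level, the problem size is divided by 2, so it takes 5 divisions to reduce to a base case of size 1. The algorithm makes 3 recursive calls at each level.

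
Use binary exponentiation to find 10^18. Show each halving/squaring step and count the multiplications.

Computing 10^18 by squaring (build up from 10^1; each line after the first costs one multiplication):

10^1 = 10
10^2 = (10^1)^2 = 10^2 = 100
10^4 = (10^2)^2 = 100^2 = 10000
10^8 = (10^4)^2 = 10000^2 = 100000000
10^9 = 10 * 10^8 = 10 * 100000000 = 1000000000
10^18 = (10^9)^2 = 1000000000^2 = 1000000000000000000

Result: 1000000000000000000
Multiplications needed: 5 (5 lines after 10^1)

10^18 = 1000000000000000000. Using exponentiation by squaring, this requires 5 multiplications. The key idea: if the exponent is even, square the half-power; if odd, multiply by the base once.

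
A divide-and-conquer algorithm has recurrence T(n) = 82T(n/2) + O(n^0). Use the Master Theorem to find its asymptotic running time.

Master Theorem for T(n) = 82T(n/2) + O(n^0):

a = 82, b = 2, c = 0
log_b(a) = log_2(82) = 6.3576

Case 1: c = 0 < log_2(82) = 6.3576
T(n) = O(n^(log_2 82))

For T(n) = 82T(n/2) + O(n^0): log_2(82) = 6.3576. This is Case 1 of the Master Theorem (c < log_b(a), work dominated by leaves), giving O(n^(log_2 82)).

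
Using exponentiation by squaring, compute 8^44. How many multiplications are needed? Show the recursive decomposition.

Computing 8^44 by squaring (build up from 8^1; each line after the first costs one multiplication):

8^1 = 8
8^2 = (8^1)^2 = 8^2 = 64
8^4 = (8^2)^2 = 64^2 = 4096
8^5 = 8 * 8^4 = 8 * 4096 = 32768
8^10 = (8^5)^2 = 32768^2 = 1073741824
8^11 = 8 * 8^10 = 8 * 1073741824 = 8589934592
8^22 = (8^11)^2 = 8589934592^2 = 73786976294838206464
8^44 = (8^22)^2 = 73786976294838206464^2 = 5444517870735015415413993718908291383296

Result: 5444517870735015415413993718908291383296
Multiplications needed: 7 (7 lines after 8^1)

8^44 = 5444517870735015415413993718908291383296. Using exponentiation by squaring, this requires 7 multiplications. The key idea: if the exponent is even, square the half-power; if odd, multiply by the base once.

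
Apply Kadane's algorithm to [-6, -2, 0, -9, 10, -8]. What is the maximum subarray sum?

Using Kadane's algorithm on [-6, -2, 0, -9, 10, -8]:

Scanning through the array:
Position 1 (value -2): max_ending_here = -2, max_so_far = -2
Position 2 (value 0): max_ending_here = 0, max_so_far = 0
Position 3 (value -9): max_ending_here = -9, max_so_far = 0
Position 4 (value 10): max_ending_here = 10, max_so_far = 10
Position 5 (value -8): max_ending_here = 2, max_so_far = 10

Maximum subarray: [10]
Maximum sum: 10

The maximum subarray is [10] with sum 10. This subarray runs from index 4 to index 4.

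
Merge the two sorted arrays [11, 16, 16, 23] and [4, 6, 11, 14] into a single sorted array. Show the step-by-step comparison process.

Merging process:

Compare 11 vs 4: take 4 from right. Merged: [4]
Compare 11 vs 6: take 6 from right. Merged: [4, 6]
Compare 11 vs 11: take 11 from left. Merged: [4, 6, 11]
Compare 16 vs 11: take 11 from right. Merged: [4, 6, 11, 11]
Compare 16 vs 14: take 14 from right. Merged: [4, 6, 11, 11, 14]
Append remaining from left: [16, 16, 23]. Merged: [4, 6, 11, 11, 14, 16, 16, 23]

Final merged array: [4, 6, 11, 11, 14, 16, 16, 23]
Total comparisons: 5

The merged array is [4, 6, 11, 11, 14, 16, 16, 23], requiring 5 comparisons. The merge step runs in O(n) time where n is the total number of elements.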